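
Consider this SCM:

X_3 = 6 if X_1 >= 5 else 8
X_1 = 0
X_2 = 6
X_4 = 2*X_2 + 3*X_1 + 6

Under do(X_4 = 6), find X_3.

Under do(X_4=6), the mechanism X_4 = 2*X_2 + 3*X_1 + 6 is discarded; X_4 is fixed at 6.
Since X_3 is not a descendant of the intervened variable, it is unaffected.
X_3 = 6 if X_1 >= 5 else 8  [with X_1=0]  = 8

8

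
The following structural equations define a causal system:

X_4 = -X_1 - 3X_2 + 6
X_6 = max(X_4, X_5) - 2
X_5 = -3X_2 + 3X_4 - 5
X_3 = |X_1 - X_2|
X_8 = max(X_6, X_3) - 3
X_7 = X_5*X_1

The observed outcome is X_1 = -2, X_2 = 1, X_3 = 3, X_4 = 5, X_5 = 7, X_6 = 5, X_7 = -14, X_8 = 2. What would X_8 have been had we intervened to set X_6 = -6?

0

Intervening sets X_6 = -6 and removes its equation (X_6 = max(X_4, X_5) - 2).
X_3 = |X_1 - X_2|  [with X_1=-2, X_2=1]  = 3
X_8 = max(X_6, X_3) - 3  [with X_6=-6, X_3=3]  = 0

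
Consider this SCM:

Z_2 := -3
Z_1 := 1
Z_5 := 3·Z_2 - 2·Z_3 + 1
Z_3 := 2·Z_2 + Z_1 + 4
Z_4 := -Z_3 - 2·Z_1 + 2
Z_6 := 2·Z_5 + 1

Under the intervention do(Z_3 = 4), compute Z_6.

The intervention breaks the incoming arrows to Z_3: Z_3 := 2·Z_2 + Z_1 + 4 no longer applies, and Z_3 = 4.
Z_5 = 3·Z_2 - 2·Z_3 + 1  [with Z_2=-3, Z_3=4]  = -16
Z_6 = 2·Z_5 + 1  [with Z_5=-16]  = -31

-31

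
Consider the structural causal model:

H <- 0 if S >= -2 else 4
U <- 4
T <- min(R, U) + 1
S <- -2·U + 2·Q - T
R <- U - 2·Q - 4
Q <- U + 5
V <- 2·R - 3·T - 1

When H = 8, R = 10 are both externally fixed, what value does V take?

Under do(H = 8, R = 10), each intervened variable's structural equation is replaced by its fixed value.
T = min(R, U) + 1  [with R=10, U=4]  = 5
V = 2·R - 3·T - 1  [with R=10, T=5]  = 4

4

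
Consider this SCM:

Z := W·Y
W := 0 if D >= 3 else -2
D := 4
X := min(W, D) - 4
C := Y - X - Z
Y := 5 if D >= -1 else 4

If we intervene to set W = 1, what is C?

3

Under do(W=1), the mechanism W := 0 if D >= 3 else -2 is discarded; W is fixed at 1.
Y = 5 if D >= -1 else 4  [with D=4]  = 5
X = min(W, D) - 4  [with W=1, D=4]  = -3
Z = W·Y  [with W=1, Y=5]  = 5
C = Y - X - Z  [with Y=5, X=-3, Z=5]  = 3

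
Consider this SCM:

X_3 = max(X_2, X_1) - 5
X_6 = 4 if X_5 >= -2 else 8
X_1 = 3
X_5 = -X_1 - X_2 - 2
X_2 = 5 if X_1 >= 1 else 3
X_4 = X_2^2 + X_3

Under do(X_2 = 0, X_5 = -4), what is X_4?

The joint intervention fixes X_2 = 0, X_5 = -4, removing each variable's own equation.
X_3 = max(X_2, X_1) - 5  [with X_2=0, X_1=3]  = -2
X_4 = X_2^2 + X_3  [with X_2=0, X_3=-2]  = -2

-2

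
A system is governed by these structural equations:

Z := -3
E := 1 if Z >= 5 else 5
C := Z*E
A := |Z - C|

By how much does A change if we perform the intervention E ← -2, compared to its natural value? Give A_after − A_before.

-3

Under do(E=-2), the mechanism E := 1 if Z >= 5 else 5 is discarded; E is fixed at -2.
C = Z*E  [with Z=-3, E=-2]  = 6
A = |Z - C|  [with Z=-3, C=6]  = 9
Without intervention: E = 1 if Z >= 5 else 5  [with Z=-3]  = 5; C = Z*E  [with Z=-3, E=5]  = -15; A = |Z - C|  [with Z=-3, C=-15]  = 12.
Change = 9 − 12 = -3.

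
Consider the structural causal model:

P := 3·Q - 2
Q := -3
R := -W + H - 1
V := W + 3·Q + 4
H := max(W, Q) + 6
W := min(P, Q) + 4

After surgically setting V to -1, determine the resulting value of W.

do(V=-1) replaces the equation V := W + 3·Q + 4 with the constant V = -1.
W is not downstream of the intervention, so its value is determined by the original equations.
P = 3·Q - 2  [with Q=-3]  = -11
W = min(P, Q) + 4  [with P=-11, Q=-3]  = -7

-7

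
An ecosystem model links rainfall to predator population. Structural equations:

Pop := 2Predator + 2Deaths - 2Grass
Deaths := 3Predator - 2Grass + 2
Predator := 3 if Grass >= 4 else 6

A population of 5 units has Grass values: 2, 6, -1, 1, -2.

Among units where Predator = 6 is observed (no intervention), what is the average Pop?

Conditioning on Predator=6 selects the 4 unit(s) with Grass ∈ {2, -1, 1, -2}. Their Pop values: 40, 58, 46, 64. Mean = 52.

52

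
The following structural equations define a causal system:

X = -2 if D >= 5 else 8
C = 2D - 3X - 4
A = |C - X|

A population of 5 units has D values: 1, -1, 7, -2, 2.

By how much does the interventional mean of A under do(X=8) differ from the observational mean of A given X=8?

-2.8

do(X=8) breaks X's dependence on D. With X=8 fixed, A across the units is 34, 38, 22, 40, 32, mean 33.2.
Conditioning on X=8 selects the 4 unit(s) with D ∈ {1, -1, -2, 2}. Their A values: 34, 38, 40, 32. Mean = 36.
Difference = 33.2 − 36 = -2.8.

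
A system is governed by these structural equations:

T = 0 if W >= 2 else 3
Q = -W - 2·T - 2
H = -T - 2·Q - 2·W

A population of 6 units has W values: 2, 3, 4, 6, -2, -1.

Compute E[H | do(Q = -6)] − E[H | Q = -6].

do(Q=-6) breaks Q's dependence on W. With Q=-6 fixed, H across the units is 8, 6, 4, 0, 13, 11, mean 7.
Observing Q=-6 restricts to units where Q's equation naturally yields -6: W ∈ {4, -2}. In that subpopulation H = 4, 13, mean 8.5.
Difference = 7 − 8.5 = -1.5.

-1.5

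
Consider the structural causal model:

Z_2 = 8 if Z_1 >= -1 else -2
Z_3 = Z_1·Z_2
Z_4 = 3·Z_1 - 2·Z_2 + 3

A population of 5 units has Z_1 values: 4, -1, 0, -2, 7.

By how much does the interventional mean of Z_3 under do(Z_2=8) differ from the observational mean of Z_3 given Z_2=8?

-7.2

The intervention sets Z_2=8 in all 5 units regardless of Z_1. Recomputing Z_3 per unit gives 32, -8, 0, -16, 56; average 12.8.
Observing Z_2=8 restricts to units where Z_2's equation naturally yields 8: Z_1 ∈ {4, -1, 0, 7}. In that subpopulation Z_3 = 32, -8, 0, 56, mean 20.
Difference = 12.8 − 20 = -7.2.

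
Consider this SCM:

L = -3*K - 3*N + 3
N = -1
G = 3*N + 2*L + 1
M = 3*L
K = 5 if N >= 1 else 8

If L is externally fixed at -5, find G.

do(L=-5) replaces the equation L = -3*K - 3*N + 3 with the constant L = -5.
G = 3*N + 2*L + 1  [with N=-1, L=-5]  = -12

-12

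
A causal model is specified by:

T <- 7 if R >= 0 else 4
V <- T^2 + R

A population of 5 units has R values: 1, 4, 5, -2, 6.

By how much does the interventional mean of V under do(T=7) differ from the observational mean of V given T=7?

Under do(T=7), T's equation is replaced by T=7 for every unit. Per-unit V: 50, 53, 54, 47, 55. Mean = 51.8.
Observing T=7 restricts to units where T's equation naturally yields 7: R ∈ {1, 4, 5, 6}. In that subpopulation V = 50, 53, 54, 55, mean 53.
Difference = 51.8 − 53 = -1.2.

-1.2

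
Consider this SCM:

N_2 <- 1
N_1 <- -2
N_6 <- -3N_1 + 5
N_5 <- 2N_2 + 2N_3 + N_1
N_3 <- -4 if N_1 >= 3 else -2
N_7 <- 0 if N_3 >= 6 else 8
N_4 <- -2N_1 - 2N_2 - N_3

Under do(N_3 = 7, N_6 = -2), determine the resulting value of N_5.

14

The joint intervention fixes N_3 = 7, N_6 = -2, removing each variable's own equation.
N_5 = 2N_2 + 2N_3 + N_1  [with N_2=1, N_3=7, N_1=-2]  = 14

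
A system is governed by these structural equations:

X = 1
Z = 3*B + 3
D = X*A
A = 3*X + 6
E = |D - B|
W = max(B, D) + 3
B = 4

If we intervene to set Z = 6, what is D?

do(Z=6) replaces the equation Z = 3*B + 3 with the constant Z = 6.
D is not downstream of the intervention, so its value is determined by the original equations.
A = 3*X + 6  [with X=1]  = 9
D = X*A  [with X=1, A=9]  = 9

9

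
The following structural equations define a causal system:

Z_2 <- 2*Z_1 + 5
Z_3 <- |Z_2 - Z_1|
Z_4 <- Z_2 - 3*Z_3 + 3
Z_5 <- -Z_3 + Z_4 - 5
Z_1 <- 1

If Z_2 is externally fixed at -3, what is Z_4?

-12

Under do(Z_2=-3), the mechanism Z_2 <- 2*Z_1 + 5 is discarded; Z_2 is fixed at -3.
Z_3 = |Z_2 - Z_1|  [with Z_2=-3, Z_1=1]  = 4
Z_4 = Z_2 - 3*Z_3 + 3  [with Z_2=-3, Z_3=4]  = -12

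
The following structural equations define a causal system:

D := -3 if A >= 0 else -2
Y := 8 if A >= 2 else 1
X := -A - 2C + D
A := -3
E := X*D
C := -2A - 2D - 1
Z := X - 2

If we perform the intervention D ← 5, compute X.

Under do(D=5), the mechanism D := -3 if A >= 0 else -2 is discarded; D is fixed at 5.
C = -2A - 2D - 1  [with A=-3, D=5]  = -5
X = -A - 2C + D  [with A=-3, C=-5, D=5]  = 18

18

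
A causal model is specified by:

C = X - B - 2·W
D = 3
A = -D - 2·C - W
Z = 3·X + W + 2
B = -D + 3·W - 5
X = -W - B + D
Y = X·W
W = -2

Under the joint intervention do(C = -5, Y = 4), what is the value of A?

9

The joint intervention fixes C = -5, Y = 4, removing each variable's own equation.
A = -D - 2·C - W  [with D=3, C=-5, W=-2]  = 9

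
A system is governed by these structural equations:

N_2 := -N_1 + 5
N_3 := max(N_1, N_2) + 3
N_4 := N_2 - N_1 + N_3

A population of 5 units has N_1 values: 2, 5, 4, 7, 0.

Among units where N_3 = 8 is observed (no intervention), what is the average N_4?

8

E[N_4|N_3=8] averages over only the 2 units with N_3=8 (N_1 = 5, 0): N_4 = 3, 13, mean 8.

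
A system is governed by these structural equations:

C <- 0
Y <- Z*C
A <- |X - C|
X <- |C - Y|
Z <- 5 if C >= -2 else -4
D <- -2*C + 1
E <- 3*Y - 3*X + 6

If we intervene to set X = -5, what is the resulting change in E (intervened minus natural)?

15

Under do(X=-5), the mechanism X <- |C - Y| is discarded; X is fixed at -5.
Z = 5 if C >= -2 else -4  [with C=0]  = 5
Y = Z*C  [with Z=5, C=0]  = 0
E = 3*Y - 3*X + 6  [with Y=0, X=-5]  = 21
Without intervention: Z = 5 if C >= -2 else -4  [with C=0]  = 5; Y = Z*C  [with Z=5, C=0]  = 0; X = |C - Y|  [with C=0, Y=0]  = 0; E = 3*Y - 3*X + 6  [with Y=0, X=0]  = 6.
Change = 21 − 6 = 15.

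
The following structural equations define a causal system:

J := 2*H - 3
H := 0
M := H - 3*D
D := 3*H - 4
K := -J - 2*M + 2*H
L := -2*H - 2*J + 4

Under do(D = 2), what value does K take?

do(D=2) replaces the equation D := 3*H - 4 with the constant D = 2.
M = H - 3*D  [with H=0, D=2]  = -6
J = 2*H - 3  [with H=0]  = -3
K = -J - 2*M + 2*H  [with J=-3, M=-6, H=0]  = 15

15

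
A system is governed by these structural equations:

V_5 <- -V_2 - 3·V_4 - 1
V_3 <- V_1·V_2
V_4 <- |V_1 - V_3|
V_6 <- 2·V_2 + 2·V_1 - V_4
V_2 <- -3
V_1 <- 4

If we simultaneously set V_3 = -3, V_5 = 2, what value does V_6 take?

Setting V_3 = -3, V_5 = 2 by intervention discards those variables' equations.
V_4 = |V_1 - V_3|  [with V_1=4, V_3=-3]  = 7
V_6 = 2·V_2 + 2·V_1 - V_4  [with V_2=-3, V_1=4, V_4=7]  = -5

-5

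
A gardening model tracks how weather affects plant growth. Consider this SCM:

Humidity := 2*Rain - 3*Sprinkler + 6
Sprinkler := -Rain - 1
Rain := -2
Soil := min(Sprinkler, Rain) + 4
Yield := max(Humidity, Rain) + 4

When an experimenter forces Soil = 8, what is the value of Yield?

3

do(Soil=8) replaces the equation Soil := min(Sprinkler, Rain) + 4 with the constant Soil = 8.
Yield is not downstream of the intervention, so its value is determined by the original equations.
Sprinkler = -Rain - 1  [with Rain=-2]  = 1
Humidity = 2*Rain - 3*Sprinkler + 6  [with Rain=-2, Sprinkler=1]  = -1
Yield = max(Humidity, Rain) + 4  [with Humidity=-1, Rain=-2]  = 3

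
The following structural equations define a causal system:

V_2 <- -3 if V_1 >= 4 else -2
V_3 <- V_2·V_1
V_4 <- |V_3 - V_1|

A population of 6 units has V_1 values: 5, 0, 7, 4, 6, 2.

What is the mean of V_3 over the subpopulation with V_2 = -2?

E[V_3|V_2=-2] averages over only the 2 units with V_2=-2 (V_1 = 0, 2): V_3 = 0, -4, mean -2.

-2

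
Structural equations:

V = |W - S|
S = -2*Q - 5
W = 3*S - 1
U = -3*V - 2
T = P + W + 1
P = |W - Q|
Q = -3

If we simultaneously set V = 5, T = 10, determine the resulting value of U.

Setting V = 5, T = 10 by intervention discards those variables' equations.
U = -3*V - 2  [with V=5]  = -17

-17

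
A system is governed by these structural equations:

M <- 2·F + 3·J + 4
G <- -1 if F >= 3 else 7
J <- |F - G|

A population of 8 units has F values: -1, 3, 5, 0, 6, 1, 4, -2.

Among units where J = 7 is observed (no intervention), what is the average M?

E[M|J=7] averages over only the 2 units with J=7 (F = 0, 6): M = 25, 37, mean 31.

31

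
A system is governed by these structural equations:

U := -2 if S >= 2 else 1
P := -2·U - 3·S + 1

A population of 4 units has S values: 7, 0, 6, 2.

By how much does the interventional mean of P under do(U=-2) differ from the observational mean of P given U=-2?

3.75

Under do(U=-2), U's equation is replaced by U=-2 for every unit. Per-unit P: -16, 5, -13, -1. Mean = -6.25.
Conditioning on U=-2 selects the 3 unit(s) with S ∈ {7, 6, 2}. Their P values: -16, -13, -1. Mean = -10.
Difference = -6.25 − (-10) = 3.75.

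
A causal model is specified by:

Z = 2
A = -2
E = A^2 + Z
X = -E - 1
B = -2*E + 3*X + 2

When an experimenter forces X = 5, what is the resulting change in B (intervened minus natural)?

36

Intervening sets X = 5 and removes its equation (X = -E - 1).
E = A^2 + Z  [with A=-2, Z=2]  = 6
B = -2*E + 3*X + 2  [with E=6, X=5]  = 5
Without intervention: E = A^2 + Z  [with A=-2, Z=2]  = 6; X = -E - 1  [with E=6]  = -7; B = -2*E + 3*X + 2  [with E=6, X=-7]  = -31.
Change = 5 − (-31) = 36.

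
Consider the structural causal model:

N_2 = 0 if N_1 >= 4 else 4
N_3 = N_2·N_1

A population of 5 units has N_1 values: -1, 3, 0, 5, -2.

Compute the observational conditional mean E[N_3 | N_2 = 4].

0

E[N_3|N_2=4] averages over only the 4 units with N_2=4 (N_1 = -1, 3, 0, -2): N_3 = -4, 12, 0, -8, mean 0.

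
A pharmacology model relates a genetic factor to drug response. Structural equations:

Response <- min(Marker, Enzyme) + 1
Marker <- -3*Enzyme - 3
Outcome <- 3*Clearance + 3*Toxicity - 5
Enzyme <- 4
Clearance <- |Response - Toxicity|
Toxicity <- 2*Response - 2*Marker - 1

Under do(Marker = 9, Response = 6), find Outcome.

13

Under do(Marker = 9, Response = 6), each intervened variable's structural equation is replaced by its fixed value.
Toxicity = 2*Response - 2*Marker - 1  [with Response=6, Marker=9]  = -7
Clearance = |Response - Toxicity|  [with Response=6, Toxicity=-7]  = 13
Outcome = 3*Clearance + 3*Toxicity - 5  [with Clearance=13, Toxicity=-7]  = 13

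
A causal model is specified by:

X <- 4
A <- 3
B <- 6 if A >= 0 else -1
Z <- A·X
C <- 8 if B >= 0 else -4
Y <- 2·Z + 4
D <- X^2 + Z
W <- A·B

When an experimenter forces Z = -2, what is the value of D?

14

The intervention breaks the incoming arrows to Z: Z <- A·X no longer applies, and Z = -2.
D = X^2 + Z  [with X=4, Z=-2]  = 14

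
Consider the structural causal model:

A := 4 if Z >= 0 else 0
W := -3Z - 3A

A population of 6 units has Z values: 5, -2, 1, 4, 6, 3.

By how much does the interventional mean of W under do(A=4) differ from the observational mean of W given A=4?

2.9

The intervention sets A=4 in all 6 units regardless of Z. Recomputing W per unit gives -27, -6, -15, -24, -30, -21; average -20.5.
Conditioning on A=4 selects the 5 unit(s) with Z ∈ {5, 1, 4, 6, 3}. Their W values: -27, -15, -24, -30, -21. Mean = -23.4.
Difference = -20.5 − (-23.4) = 2.9.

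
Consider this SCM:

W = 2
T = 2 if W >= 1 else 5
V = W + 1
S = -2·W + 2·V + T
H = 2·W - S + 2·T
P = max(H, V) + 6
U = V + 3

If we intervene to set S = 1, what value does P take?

13

Under do(S=1), the mechanism S = -2·W + 2·V + T is discarded; S is fixed at 1.
T = 2 if W >= 1 else 5  [with W=2]  = 2
V = W + 1  [with W=2]  = 3
H = 2·W - S + 2·T  [with W=2, S=1, T=2]  = 7
P = max(H, V) + 6  [with H=7, V=3]  = 13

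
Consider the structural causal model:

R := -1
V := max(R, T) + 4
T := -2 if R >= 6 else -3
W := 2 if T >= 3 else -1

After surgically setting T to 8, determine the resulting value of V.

12

The intervention breaks the incoming arrows to T: T := -2 if R >= 6 else -3 no longer applies, and T = 8.
V = max(R, T) + 4  [with R=-1, T=8]  = 12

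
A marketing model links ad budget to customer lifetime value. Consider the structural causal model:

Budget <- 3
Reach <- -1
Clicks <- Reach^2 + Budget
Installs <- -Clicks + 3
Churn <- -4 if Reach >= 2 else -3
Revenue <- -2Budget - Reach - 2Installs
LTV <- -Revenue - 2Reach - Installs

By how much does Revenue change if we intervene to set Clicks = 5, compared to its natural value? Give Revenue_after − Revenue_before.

The intervention breaks the incoming arrows to Clicks: Clicks <- Reach^2 + Budget no longer applies, and Clicks = 5.
Installs = -Clicks + 3  [with Clicks=5]  = -2
Revenue = -2Budget - Reach - 2Installs  [with Budget=3, Reach=-1, Installs=-2]  = -1
Without intervention: Clicks = Reach^2 + Budget  [with Reach=-1, Budget=3]  = 4; Installs = -Clicks + 3  [with Clicks=4]  = -1; Revenue = -2Budget - Reach - 2Installs  [with Budget=3, Reach=-1, Installs=-1]  = -3.
Change = -1 − (-3) = 2.

2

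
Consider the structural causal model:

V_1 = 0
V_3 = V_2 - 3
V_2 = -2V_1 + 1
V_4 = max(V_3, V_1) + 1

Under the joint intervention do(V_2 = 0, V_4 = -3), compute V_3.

The joint intervention fixes V_2 = 0, V_4 = -3, removing each variable's own equation.
V_3 = V_2 - 3  [with V_2=0]  = -3

-3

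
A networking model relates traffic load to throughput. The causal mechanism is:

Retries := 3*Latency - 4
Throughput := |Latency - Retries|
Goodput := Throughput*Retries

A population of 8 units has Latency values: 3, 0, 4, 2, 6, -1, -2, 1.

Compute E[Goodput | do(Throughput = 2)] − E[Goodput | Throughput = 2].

The intervention sets Throughput=2 in all 8 units regardless of Latency. Recomputing Goodput per unit gives 10, -8, 16, 4, 28, -14, -20, -2; average 1.75.
Conditioning on Throughput=2 selects the 2 unit(s) with Latency ∈ {3, 1}. Their Goodput values: 10, -2. Mean = 4.
Difference = 1.75 − 4 = -2.25.

-2.25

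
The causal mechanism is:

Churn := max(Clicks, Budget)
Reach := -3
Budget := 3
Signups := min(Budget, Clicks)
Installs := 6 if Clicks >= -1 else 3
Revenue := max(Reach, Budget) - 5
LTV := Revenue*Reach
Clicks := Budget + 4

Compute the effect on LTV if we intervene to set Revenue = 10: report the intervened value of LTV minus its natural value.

-36

do(Revenue=10) replaces the equation Revenue := max(Reach, Budget) - 5 with the constant Revenue = 10.
LTV = Revenue*Reach  [with Revenue=10, Reach=-3]  = -30
Without intervention: Revenue = max(Reach, Budget) - 5  [with Reach=-3, Budget=3]  = -2; LTV = Revenue*Reach  [with Revenue=-2, Reach=-3]  = 6.
Change = -30 − 6 = -36.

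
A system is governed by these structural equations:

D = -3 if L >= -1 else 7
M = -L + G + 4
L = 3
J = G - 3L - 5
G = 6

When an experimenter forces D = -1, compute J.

-8

do(D=-1) replaces the equation D = -3 if L >= -1 else 7 with the constant D = -1.
J is not downstream of the intervention, so its value is determined by the original equations.
J = G - 3L - 5  [with G=6, L=3]  = -8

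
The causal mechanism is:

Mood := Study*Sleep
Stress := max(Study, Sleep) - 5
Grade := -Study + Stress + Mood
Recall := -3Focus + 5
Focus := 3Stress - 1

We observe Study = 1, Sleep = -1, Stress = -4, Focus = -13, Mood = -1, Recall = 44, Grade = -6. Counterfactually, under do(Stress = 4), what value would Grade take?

The intervention breaks the incoming arrows to Stress: Stress := max(Study, Sleep) - 5 no longer applies, and Stress = 4.
Mood = Study*Sleep  [with Study=1, Sleep=-1]  = -1
Grade = -Study + Stress + Mood  [with Study=1, Stress=4, Mood=-1]  = 2

2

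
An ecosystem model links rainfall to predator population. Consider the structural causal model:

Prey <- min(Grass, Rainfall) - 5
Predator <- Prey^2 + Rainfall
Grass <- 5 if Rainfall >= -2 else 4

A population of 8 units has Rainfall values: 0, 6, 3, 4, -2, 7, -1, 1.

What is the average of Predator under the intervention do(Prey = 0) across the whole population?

Under do(Prey=0), Prey's equation is replaced by Prey=0 for every unit. Per-unit Predator: 0, 6, 3, 4, -2, 7, -1, 1. Mean = 2.25.

2.25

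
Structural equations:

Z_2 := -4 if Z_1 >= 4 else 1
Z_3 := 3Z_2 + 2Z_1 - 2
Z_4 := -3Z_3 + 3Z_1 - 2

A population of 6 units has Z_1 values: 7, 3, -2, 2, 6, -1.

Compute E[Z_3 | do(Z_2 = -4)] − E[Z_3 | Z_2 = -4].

-8

Under do(Z_2=-4), Z_2's equation is replaced by Z_2=-4 for every unit. Per-unit Z_3: 0, -8, -18, -10, -2, -16. Mean = -9.
Conditioning on Z_2=-4 selects the 2 unit(s) with Z_1 ∈ {7, 6}. Their Z_3 values: 0, -2. Mean = -1.
Difference = -9 − (-1) = -8.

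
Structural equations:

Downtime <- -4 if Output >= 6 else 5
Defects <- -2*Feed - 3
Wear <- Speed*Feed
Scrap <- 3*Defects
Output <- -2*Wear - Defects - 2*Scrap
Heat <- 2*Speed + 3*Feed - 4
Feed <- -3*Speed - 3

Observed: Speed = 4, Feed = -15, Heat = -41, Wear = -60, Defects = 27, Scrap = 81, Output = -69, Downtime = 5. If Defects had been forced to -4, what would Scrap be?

-12

The intervention breaks the incoming arrows to Defects: Defects <- -2*Feed - 3 no longer applies, and Defects = -4.
Scrap = 3*Defects  [with Defects=-4]  = -12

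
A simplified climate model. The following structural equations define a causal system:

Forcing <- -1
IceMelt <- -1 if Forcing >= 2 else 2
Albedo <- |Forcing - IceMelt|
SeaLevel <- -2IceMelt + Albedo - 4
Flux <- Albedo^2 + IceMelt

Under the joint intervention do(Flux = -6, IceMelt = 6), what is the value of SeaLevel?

-9

Setting Flux = -6, IceMelt = 6 by intervention discards those variables' equations.
Albedo = |Forcing - IceMelt|  [with Forcing=-1, IceMelt=6]  = 7
SeaLevel = -2IceMelt + Albedo - 4  [with IceMelt=6, Albedo=7]  = -9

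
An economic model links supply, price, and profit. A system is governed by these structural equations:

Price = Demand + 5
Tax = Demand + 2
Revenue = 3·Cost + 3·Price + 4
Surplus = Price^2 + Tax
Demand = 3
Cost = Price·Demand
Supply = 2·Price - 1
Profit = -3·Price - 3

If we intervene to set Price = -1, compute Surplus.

6

do(Price=-1) replaces the equation Price = Demand + 5 with the constant Price = -1.
Tax = Demand + 2  [with Demand=3]  = 5
Surplus = Price^2 + Tax  [with Price=-1, Tax=5]  = 6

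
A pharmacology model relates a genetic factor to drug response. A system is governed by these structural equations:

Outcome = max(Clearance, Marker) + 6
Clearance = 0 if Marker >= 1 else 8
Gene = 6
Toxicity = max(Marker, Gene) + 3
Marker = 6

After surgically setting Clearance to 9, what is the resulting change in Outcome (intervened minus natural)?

3

Intervening sets Clearance = 9 and removes its equation (Clearance = 0 if Marker >= 1 else 8).
Outcome = max(Clearance, Marker) + 6  [with Clearance=9, Marker=6]  = 15
Without intervention: Clearance = 0 if Marker >= 1 else 8  [with Marker=6]  = 0; Outcome = max(Clearance, Marker) + 6  [with Clearance=0, Marker=6]  = 12.
Change = 15 − 12 = 3.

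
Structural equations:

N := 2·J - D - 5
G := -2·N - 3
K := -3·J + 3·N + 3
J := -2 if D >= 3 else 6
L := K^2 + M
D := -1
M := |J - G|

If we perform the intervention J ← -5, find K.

do(J=-5) replaces the equation J := -2 if D >= 3 else 6 with the constant J = -5.
N = 2·J - D - 5  [with J=-5, D=-1]  = -14
K = -3·J + 3·N + 3  [with J=-5, N=-14]  = -24

-24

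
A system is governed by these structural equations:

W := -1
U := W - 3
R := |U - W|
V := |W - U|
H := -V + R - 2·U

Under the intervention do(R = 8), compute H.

13

do(R=8) replaces the equation R := |U - W| with the constant R = 8.
U = W - 3  [with W=-1]  = -4
V = |W - U|  [with W=-1, U=-4]  = 3
H = -V + R - 2·U  [with V=3, R=8, U=-4]  = 13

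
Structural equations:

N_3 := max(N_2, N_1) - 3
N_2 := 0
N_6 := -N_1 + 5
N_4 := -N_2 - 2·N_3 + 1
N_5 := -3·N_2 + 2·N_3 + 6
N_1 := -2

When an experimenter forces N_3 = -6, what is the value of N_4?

The intervention breaks the incoming arrows to N_3: N_3 := max(N_2, N_1) - 3 no longer applies, and N_3 = -6.
N_4 = -N_2 - 2·N_3 + 1  [with N_2=0, N_3=-6]  = 13

13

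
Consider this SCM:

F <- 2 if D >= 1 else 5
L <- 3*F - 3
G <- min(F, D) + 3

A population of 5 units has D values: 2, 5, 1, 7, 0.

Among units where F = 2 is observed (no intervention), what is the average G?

Observing F=2 restricts to units where F's equation naturally yields 2: D ∈ {2, 5, 1, 7}. In that subpopulation G = 5, 5, 4, 5, mean 4.75.

4.75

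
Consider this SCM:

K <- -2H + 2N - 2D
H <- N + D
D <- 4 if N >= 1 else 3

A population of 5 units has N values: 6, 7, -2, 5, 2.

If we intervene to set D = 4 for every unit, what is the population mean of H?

Every unit gets D=4 under the intervention. H values become 10, 11, 2, 9, 6; E[H|do(D=4)] = 7.6.

7.6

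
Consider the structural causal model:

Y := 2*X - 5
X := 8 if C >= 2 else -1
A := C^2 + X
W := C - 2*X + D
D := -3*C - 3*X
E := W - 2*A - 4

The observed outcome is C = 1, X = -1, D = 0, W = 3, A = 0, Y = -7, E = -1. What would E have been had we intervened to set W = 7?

The intervention breaks the incoming arrows to W: W := C - 2*X + D no longer applies, and W = 7.
X = 8 if C >= 2 else -1  [with C=1]  = -1
A = C^2 + X  [with C=1, X=-1]  = 0
E = W - 2*A - 4  [with W=7, A=0]  = 3

3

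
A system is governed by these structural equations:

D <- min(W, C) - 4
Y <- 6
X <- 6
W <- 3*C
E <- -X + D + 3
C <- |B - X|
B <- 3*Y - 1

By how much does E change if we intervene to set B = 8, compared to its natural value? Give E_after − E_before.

The intervention breaks the incoming arrows to B: B <- 3*Y - 1 no longer applies, and B = 8.
C = |B - X|  [with B=8, X=6]  = 2
W = 3*C  [with C=2]  = 6
D = min(W, C) - 4  [with W=6, C=2]  = -2
E = -X + D + 3  [with X=6, D=-2]  = -5
Without intervention: B = 3*Y - 1  [with Y=6]  = 17; C = |B - X|  [with B=17, X=6]  = 11; W = 3*C  [with C=11]  = 33; D = min(W, C) - 4  [with W=33, C=11]  = 7; E = -X + D + 3  [with X=6, D=7]  = 4.
Change = -5 − 4 = -9.

-9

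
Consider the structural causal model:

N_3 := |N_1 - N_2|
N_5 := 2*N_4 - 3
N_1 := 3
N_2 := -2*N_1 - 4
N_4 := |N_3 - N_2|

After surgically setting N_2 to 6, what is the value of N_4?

Under do(N_2=6), the mechanism N_2 := -2*N_1 - 4 is discarded; N_2 is fixed at 6.
N_3 = |N_1 - N_2|  [with N_1=3, N_2=6]  = 3
N_4 = |N_3 - N_2|  [with N_3=3, N_2=6]  = 3

3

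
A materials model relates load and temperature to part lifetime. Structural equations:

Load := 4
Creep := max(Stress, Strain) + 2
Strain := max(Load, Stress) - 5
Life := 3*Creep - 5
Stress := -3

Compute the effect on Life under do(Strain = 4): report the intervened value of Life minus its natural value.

do(Strain=4) replaces the equation Strain := max(Load, Stress) - 5 with the constant Strain = 4.
Creep = max(Stress, Strain) + 2  [with Stress=-3, Strain=4]  = 6
Life = 3*Creep - 5  [with Creep=6]  = 13
Without intervention: Strain = max(Load, Stress) - 5  [with Load=4, Stress=-3]  = -1; Creep = max(Stress, Strain) + 2  [with Stress=-3, Strain=-1]  = 1; Life = 3*Creep - 5  [with Creep=1]  = -2.
Change = 13 − (-2) = 15.

15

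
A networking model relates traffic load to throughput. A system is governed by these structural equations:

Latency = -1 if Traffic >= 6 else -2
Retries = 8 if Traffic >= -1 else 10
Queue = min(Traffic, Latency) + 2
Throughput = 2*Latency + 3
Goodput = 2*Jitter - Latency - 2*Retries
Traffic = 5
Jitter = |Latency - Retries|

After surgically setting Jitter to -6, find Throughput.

-1

The intervention breaks the incoming arrows to Jitter: Jitter = |Latency - Retries| no longer applies, and Jitter = -6.
Since Throughput is not a descendant of the intervened variable, it is unaffected.
Latency = -1 if Traffic >= 6 else -2  [with Traffic=5]  = -2
Throughput = 2*Latency + 3  [with Latency=-2]  = -1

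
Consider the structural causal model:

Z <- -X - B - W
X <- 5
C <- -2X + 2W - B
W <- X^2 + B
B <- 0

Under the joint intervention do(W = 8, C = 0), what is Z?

-13

Setting W = 8, C = 0 by intervention discards those variables' equations.
Z = -X - B - W  [with X=5, B=0, W=8]  = -13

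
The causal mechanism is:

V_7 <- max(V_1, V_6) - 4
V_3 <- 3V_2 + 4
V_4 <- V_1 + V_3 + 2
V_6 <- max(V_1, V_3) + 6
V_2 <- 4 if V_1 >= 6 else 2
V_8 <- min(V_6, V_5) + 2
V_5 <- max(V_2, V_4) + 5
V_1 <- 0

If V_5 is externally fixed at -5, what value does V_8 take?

-3

do(V_5=-5) replaces the equation V_5 <- max(V_2, V_4) + 5 with the constant V_5 = -5.
V_2 = 4 if V_1 >= 6 else 2  [with V_1=0]  = 2
V_3 = 3V_2 + 4  [with V_2=2]  = 10
V_6 = max(V_1, V_3) + 6  [with V_1=0, V_3=10]  = 16
V_8 = min(V_6, V_5) + 2  [with V_6=16, V_5=-5]  = -3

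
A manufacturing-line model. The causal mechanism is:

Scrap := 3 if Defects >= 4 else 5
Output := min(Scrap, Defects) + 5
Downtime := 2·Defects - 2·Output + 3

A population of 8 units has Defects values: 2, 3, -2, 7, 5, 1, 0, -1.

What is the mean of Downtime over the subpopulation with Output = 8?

-3

Observing Output=8 restricts to units where Output's equation naturally yields 8: Defects ∈ {3, 7, 5}. In that subpopulation Downtime = -7, 1, -3, mean -3.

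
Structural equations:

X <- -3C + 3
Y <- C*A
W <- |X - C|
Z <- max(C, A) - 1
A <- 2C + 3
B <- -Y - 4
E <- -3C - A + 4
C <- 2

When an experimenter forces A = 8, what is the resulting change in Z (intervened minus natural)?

do(A=8) replaces the equation A <- 2C + 3 with the constant A = 8.
Z = max(C, A) - 1  [with C=2, A=8]  = 7
Without intervention: A = 2C + 3  [with C=2]  = 7; Z = max(C, A) - 1  [with C=2, A=7]  = 6.
Change = 7 − 6 = 1.

1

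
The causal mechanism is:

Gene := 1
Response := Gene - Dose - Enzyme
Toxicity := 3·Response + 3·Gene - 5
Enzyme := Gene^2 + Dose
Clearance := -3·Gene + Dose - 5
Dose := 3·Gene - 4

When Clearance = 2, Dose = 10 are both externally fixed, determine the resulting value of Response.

-20

Under do(Clearance = 2, Dose = 10), each intervened variable's structural equation is replaced by its fixed value.
Enzyme = Gene^2 + Dose  [with Gene=1, Dose=10]  = 11
Response = Gene - Dose - Enzyme  [with Gene=1, Dose=10, Enzyme=11]  = -20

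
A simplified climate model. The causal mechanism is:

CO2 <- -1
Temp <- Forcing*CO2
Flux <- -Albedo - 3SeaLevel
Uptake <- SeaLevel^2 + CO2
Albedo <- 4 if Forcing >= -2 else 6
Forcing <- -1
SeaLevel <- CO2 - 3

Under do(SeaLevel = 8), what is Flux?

The intervention breaks the incoming arrows to SeaLevel: SeaLevel <- CO2 - 3 no longer applies, and SeaLevel = 8.
Albedo = 4 if Forcing >= -2 else 6  [with Forcing=-1]  = 4
Flux = -Albedo - 3SeaLevel  [with Albedo=4, SeaLevel=8]  = -28

-28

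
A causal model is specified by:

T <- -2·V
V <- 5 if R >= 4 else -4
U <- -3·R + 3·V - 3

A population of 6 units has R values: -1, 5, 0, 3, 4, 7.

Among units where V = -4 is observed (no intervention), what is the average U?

Conditioning on V=-4 selects the 3 unit(s) with R ∈ {-1, 0, 3}. Their U values: -12, -15, -24. Mean = -17.

-17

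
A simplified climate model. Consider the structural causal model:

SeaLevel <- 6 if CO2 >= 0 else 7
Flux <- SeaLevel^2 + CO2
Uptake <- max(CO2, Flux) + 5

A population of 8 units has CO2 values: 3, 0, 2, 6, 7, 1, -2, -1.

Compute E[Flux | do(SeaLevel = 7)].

Under do(SeaLevel=7), SeaLevel's equation is replaced by SeaLevel=7 for every unit. Per-unit Flux: 52, 49, 51, 55, 56, 50, 47, 48. Mean = 51.

51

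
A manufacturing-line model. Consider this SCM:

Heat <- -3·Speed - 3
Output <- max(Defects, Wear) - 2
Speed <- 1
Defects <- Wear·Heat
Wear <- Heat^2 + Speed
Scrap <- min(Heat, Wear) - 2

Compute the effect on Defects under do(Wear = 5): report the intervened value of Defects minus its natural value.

192

The intervention breaks the incoming arrows to Wear: Wear <- Heat^2 + Speed no longer applies, and Wear = 5.
Heat = -3·Speed - 3  [with Speed=1]  = -6
Defects = Wear·Heat  [with Wear=5, Heat=-6]  = -30
Without intervention: Heat = -3·Speed - 3  [with Speed=1]  = -6; Wear = Heat^2 + Speed  [with Heat=-6, Speed=1]  = 37; Defects = Wear·Heat  [with Wear=37, Heat=-6]  = -222.
Change = -30 − (-222) = 192.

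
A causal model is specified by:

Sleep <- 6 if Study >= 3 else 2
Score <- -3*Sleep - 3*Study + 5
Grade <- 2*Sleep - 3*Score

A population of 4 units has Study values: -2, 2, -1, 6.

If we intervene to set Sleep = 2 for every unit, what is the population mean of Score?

-4.75

Every unit gets Sleep=2 under the intervention. Score values become 5, -7, 2, -19; E[Score|do(Sleep=2)] = -4.75.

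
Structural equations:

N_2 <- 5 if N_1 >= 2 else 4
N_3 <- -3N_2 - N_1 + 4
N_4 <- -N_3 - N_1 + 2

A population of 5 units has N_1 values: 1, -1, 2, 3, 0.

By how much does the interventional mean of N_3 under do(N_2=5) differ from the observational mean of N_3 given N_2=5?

Under do(N_2=5), N_2's equation is replaced by N_2=5 for every unit. Per-unit N_3: -12, -10, -13, -14, -11. Mean = -12.
Observing N_2=5 restricts to units where N_2's equation naturally yields 5: N_1 ∈ {2, 3}. In that subpopulation N_3 = -13, -14, mean -13.5.
Difference = -12 − (-13.5) = 1.5.

1.5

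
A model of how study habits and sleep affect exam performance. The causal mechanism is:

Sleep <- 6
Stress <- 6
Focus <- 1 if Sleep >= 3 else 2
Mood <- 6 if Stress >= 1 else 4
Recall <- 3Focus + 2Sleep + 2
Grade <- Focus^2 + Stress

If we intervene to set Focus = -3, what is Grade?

15

The intervention breaks the incoming arrows to Focus: Focus <- 1 if Sleep >= 3 else 2 no longer applies, and Focus = -3.
Grade = Focus^2 + Stress  [with Focus=-3, Stress=6]  = 15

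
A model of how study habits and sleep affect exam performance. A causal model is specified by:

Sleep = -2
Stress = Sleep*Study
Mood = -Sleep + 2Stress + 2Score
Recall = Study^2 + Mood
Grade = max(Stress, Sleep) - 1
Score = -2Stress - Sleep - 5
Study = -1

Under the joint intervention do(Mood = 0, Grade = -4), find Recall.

1

Under do(Mood = 0, Grade = -4), each intervened variable's structural equation is replaced by its fixed value.
Recall = Study^2 + Mood  [with Study=-1, Mood=0]  = 1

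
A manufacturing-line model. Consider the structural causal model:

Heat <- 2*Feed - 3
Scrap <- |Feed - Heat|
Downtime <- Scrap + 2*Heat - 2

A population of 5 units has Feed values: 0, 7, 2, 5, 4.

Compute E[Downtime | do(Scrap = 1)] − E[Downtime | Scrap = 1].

The intervention sets Scrap=1 in all 5 units regardless of Feed. Recomputing Downtime per unit gives -7, 21, 1, 13, 9; average 7.4.
Conditioning on Scrap=1 selects the 2 unit(s) with Feed ∈ {2, 4}. Their Downtime values: 1, 9. Mean = 5.
Difference = 7.4 − 5 = 2.4.

2.4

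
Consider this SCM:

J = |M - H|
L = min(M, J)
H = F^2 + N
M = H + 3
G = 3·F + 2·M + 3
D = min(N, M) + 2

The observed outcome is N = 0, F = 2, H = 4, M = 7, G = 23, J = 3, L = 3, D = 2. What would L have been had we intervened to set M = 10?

6

The intervention breaks the incoming arrows to M: M = H + 3 no longer applies, and M = 10.
H = F^2 + N  [with F=2, N=0]  = 4
J = |M - H|  [with M=10, H=4]  = 6
L = min(M, J)  [with M=10, J=6]  = 6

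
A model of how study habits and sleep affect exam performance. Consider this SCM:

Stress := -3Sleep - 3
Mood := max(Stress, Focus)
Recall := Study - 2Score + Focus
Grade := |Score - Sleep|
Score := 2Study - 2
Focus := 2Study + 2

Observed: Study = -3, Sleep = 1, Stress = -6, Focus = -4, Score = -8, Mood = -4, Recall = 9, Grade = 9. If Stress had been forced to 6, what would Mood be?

6

The intervention breaks the incoming arrows to Stress: Stress := -3Sleep - 3 no longer applies, and Stress = 6.
Focus = 2Study + 2  [with Study=-3]  = -4
Mood = max(Stress, Focus)  [with Stress=6, Focus=-4]  = 6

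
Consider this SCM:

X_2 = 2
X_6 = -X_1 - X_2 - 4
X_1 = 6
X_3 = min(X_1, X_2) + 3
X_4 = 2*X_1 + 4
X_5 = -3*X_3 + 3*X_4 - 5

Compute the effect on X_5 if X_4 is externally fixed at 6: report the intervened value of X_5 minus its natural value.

Intervening sets X_4 = 6 and removes its equation (X_4 = 2*X_1 + 4).
X_3 = min(X_1, X_2) + 3  [with X_1=6, X_2=2]  = 5
X_5 = -3*X_3 + 3*X_4 - 5  [with X_3=5, X_4=6]  = -2
Without intervention: X_3 = min(X_1, X_2) + 3  [with X_1=6, X_2=2]  = 5; X_4 = 2*X_1 + 4  [with X_1=6]  = 16; X_5 = -3*X_3 + 3*X_4 - 5  [with X_3=5, X_4=16]  = 28.
Change = -2 − 28 = -30.

-30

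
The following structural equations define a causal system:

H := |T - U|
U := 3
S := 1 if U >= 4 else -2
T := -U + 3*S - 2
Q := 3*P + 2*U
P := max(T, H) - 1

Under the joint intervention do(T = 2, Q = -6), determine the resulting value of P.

The joint intervention fixes T = 2, Q = -6, removing each variable's own equation.
H = |T - U|  [with T=2, U=3]  = 1
P = max(T, H) - 1  [with T=2, H=1]  = 1

1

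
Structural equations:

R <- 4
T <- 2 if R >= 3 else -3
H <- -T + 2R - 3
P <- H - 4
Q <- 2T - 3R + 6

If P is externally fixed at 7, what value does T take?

2

The intervention breaks the incoming arrows to P: P <- H - 4 no longer applies, and P = 7.
Since T is not a descendant of the intervened variable, it is unaffected.
T = 2 if R >= 3 else -3  [with R=4]  = 2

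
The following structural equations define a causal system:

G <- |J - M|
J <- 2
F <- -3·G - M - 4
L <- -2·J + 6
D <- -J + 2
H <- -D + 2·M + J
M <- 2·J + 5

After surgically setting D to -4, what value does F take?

-34

The intervention breaks the incoming arrows to D: D <- -J + 2 no longer applies, and D = -4.
No directed path runs from D to F, so F keeps its natural value.
M = 2·J + 5  [with J=2]  = 9
G = |J - M|  [with J=2, M=9]  = 7
F = -3·G - M - 4  [with G=7, M=9]  = -34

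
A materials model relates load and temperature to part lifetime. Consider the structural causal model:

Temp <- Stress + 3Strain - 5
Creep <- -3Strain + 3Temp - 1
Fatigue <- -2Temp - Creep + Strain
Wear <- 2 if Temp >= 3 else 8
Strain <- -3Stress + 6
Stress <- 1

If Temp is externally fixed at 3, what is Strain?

Under do(Temp=3), the mechanism Temp <- Stress + 3Strain - 5 is discarded; Temp is fixed at 3.
Since Strain is not a descendant of the intervened variable, it is unaffected.
Strain = -3Stress + 6  [with Stress=1]  = 3

3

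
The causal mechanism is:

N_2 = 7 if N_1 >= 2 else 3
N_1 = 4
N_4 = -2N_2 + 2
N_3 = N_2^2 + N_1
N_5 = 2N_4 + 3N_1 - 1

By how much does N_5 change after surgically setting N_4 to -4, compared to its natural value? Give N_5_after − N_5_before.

16

Intervening sets N_4 = -4 and removes its equation (N_4 = -2N_2 + 2).
N_5 = 2N_4 + 3N_1 - 1  [with N_4=-4, N_1=4]  = 3
Without intervention: N_2 = 7 if N_1 >= 2 else 3  [with N_1=4]  = 7; N_4 = -2N_2 + 2  [with N_2=7]  = -12; N_5 = 2N_4 + 3N_1 - 1  [with N_4=-12, N_1=4]  = -13.
Change = 3 − (-13) = 16.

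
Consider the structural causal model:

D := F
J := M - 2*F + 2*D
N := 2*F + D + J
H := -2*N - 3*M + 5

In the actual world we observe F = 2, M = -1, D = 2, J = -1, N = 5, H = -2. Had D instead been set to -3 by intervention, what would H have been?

The intervention breaks the incoming arrows to D: D := F no longer applies, and D = -3.
J = M - 2*F + 2*D  [with M=-1, F=2, D=-3]  = -11
N = 2*F + D + J  [with F=2, D=-3, J=-11]  = -10
H = -2*N - 3*M + 5  [with N=-10, M=-1]  = 28

28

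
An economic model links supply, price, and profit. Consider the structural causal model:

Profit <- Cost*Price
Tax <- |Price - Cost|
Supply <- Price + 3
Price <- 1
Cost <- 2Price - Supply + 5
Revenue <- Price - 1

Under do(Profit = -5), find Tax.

do(Profit=-5) replaces the equation Profit <- Cost*Price with the constant Profit = -5.
Since Tax is not a descendant of the intervened variable, it is unaffected.
Supply = Price + 3  [with Price=1]  = 4
Cost = 2Price - Supply + 5  [with Price=1, Supply=4]  = 3
Tax = |Price - Cost|  [with Price=1, Cost=3]  = 2

2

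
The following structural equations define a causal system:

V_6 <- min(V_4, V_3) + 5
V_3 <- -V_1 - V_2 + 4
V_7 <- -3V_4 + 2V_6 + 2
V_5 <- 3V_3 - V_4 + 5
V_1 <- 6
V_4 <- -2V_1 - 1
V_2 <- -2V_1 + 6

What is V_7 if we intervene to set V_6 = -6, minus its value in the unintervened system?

Intervening sets V_6 = -6 and removes its equation (V_6 <- min(V_4, V_3) + 5).
V_4 = -2V_1 - 1  [with V_1=6]  = -13
V_7 = -3V_4 + 2V_6 + 2  [with V_4=-13, V_6=-6]  = 29
Without intervention: V_2 = -2V_1 + 6  [with V_1=6]  = -6; V_3 = -V_1 - V_2 + 4  [with V_1=6, V_2=-6]  = 4; V_4 = -2V_1 - 1  [with V_1=6]  = -13; V_6 = min(V_4, V_3) + 5  [with V_4=-13, V_3=4]  = -8; V_7 = -3V_4 + 2V_6 + 2  [with V_4=-13, V_6=-8]  = 25.
Change = 29 − 25 = 4.

4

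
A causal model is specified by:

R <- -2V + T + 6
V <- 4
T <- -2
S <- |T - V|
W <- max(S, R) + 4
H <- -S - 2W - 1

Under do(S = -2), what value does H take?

The intervention breaks the incoming arrows to S: S <- |T - V| no longer applies, and S = -2.
R = -2V + T + 6  [with V=4, T=-2]  = -4
W = max(S, R) + 4  [with S=-2, R=-4]  = 2
H = -S - 2W - 1  [with S=-2, W=2]  = -3

-3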